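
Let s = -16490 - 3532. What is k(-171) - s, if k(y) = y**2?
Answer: 49263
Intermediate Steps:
s = -20022
k(-171) - s = (-171)**2 - 1*(-20022) = 29241 + 20022 = 49263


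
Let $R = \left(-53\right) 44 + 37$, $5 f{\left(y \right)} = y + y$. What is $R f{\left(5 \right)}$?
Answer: $-4590$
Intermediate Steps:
$f{\left(y \right)} = \frac{2 y}{5}$ ($f{\left(y \right)} = \frac{y + y}{5} = \frac{2 y}{5}$)
$R = -2295$ ($R = -2332 + 37 = -2295$)
$R f{\left(5 \right)} = - 2295 \cdot \frac{2}{5} \cdot 5 = \left(-2295\right) 2 = -4590$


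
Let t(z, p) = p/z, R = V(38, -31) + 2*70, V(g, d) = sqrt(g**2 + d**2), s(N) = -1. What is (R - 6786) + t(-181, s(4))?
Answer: -1202925/181 + sqrt(2405) ≈ -6597.0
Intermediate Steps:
V(g, d) = sqrt(d**2 + g**2)
R = 140 + sqrt(2405) (R = sqrt((-31)**2 + 38**2) + 2*70 = sqrt(961 + 1444) + 140 = sqrt(2405) + 140 = 140 + sqrt(2405) ≈ 189.04)
(R - 6786) + t(-181, s(4)) = ((140 + sqrt(2405)) - 6786) - 1/(-181) = (-6646 + sqrt(2405)) - 1*(-1/181) = (-6646 + sqrt(2405)) + 1/181 = -1202925/181 + sqrt(2405)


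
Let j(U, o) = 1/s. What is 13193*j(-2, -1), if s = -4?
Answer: -13193/4 ≈ -3298.3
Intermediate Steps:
j(U, o) = -¼ (j(U, o) = 1/(-4) = -¼)
13193*j(-2, -1) = 13193*(-¼) = -13193/4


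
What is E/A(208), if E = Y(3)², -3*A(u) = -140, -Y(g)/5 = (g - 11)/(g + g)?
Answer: 20/21 ≈ 0.95238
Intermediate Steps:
Y(g) = -5*(-11 + g)/(2*g) (Y(g) = -5*(g - 11)/(g + g) = -5*(-11 + g)/(2*g))
A(u) = 140/3 (A(u) = -⅓*(-140) = 140/3)
E = 400/9 (E = ((5/2)*(11 - 1*3)/3)² = ((5/2)*(⅓)*(11 - 3))² = ((5/2)*(⅓)*8)² = (20/3)² = 400/9 ≈ 44.444)
E/A(208) = 400/(9*(140/3)) = (400/9)*(3/140) = 20/21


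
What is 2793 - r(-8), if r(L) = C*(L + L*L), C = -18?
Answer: 3801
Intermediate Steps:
r(L) = -18*L - 18*L**2 (r(L) = -18*(L + L*L) = -18*(L + L**2) = -18*L - 18*L**2)
2793 - r(-8) = 2793 - (-18)*(-8)*(1 - 8) = 2793 - (-18)*(-8)*(-7) = 2793 - 1*(-1008) = 2793 + 1008 = 3801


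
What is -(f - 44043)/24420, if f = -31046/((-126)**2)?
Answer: 349628857/193845960 ≈ 1.8036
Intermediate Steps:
f = -15523/7938 (f = -31046/15876 = -31046*1/15876 = -15523/7938 ≈ -1.9555)
-(f - 44043)/24420 = -(-15523/7938 - 44043)/24420 = -1*(-349628857/7938)*(1/24420) = (349628857/7938)*(1/24420) = 349628857/193845960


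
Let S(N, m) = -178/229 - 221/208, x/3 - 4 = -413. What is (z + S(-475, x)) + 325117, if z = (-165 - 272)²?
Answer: 1890932363/3664 ≈ 5.1608e+5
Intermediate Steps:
x = -1227 (x = 12 + 3*(-413) = 12 - 1239 = -1227)
S(N, m) = -6741/3664 (S(N, m) = -178*1/229 - 221*1/208 = -178/229 - 17/16 = -6741/3664)
z = 190969 (z = (-437)² = 190969)
(z + S(-475, x)) + 325117 = (190969 - 6741/3664) + 325117 = 699703675/3664 + 325117 = 1890932363/3664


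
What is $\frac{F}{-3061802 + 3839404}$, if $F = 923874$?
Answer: $\frac{65991}{55543} \approx 1.1881$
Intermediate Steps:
$\frac{F}{-3061802 + 3839404} = \frac{923874}{-3061802 + 3839404} = \frac{923874}{777602} = 923874 \cdot \frac{1}{777602} = \frac{65991}{55543}$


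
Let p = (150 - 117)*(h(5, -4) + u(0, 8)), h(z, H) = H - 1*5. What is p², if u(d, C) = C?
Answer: 1089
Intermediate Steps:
h(z, H) = -5 + H (h(z, H) = H - 5 = -5 + H)
p = -33 (p = (150 - 117)*((-5 - 4) + 8) = 33*(-9 + 8) = 33*(-1) = -33)
p² = (-33)² = 1089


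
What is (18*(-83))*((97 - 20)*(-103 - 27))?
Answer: 14954940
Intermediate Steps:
(18*(-83))*((97 - 20)*(-103 - 27)) = -115038*(-130) = -1494*(-10010) = 14954940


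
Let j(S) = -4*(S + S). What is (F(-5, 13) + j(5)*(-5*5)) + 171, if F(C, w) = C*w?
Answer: 1106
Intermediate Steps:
j(S) = -8*S
(F(-5, 13) + j(5)*(-5*5)) + 171 = (-5*13 + (-8*5)*(-5*5)) + 171 = (-65 - 40*(-25)) + 171 = (-65 + 1000) + 171 = 935 + 171 = 1106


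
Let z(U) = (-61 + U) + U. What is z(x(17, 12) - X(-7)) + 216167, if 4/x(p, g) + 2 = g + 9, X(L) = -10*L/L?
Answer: 4106402/19 ≈ 2.1613e+5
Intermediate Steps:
X(L) = -10 (X(L) = -10*1 = -10)
x(p, g) = 4/(7 + g) (x(p, g) = 4/(-2 + (g + 9)) = 4/(-2 + (9 + g)) = 4/(7 + g))
z(U) = -61 + 2*U
z(x(17, 12) - X(-7)) + 216167 = (-61 + 2*(4/(7 + 12) - 1*(-10))) + 216167 = (-61 + 2*(4/19 + 10)) + 216167 = (-61 + 2*(194/19)) + 216167 = (-61 + 388/19) + 216167 = -771/19 + 216167 = 4106402/19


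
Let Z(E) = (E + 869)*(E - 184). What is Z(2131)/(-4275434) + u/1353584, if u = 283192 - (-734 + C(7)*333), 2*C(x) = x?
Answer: -6697360288443/5787159055456 ≈ -1.1573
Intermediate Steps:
Z(E) = (-184 + E)*(869 + E) (Z(E) = (869 + E)*(-184 + E) = (-184 + E)*(869 + E))
C(x) = x/2
u = 565521/2 (u = 283192 - (-734 + ((½)*7)*333) = 283192 - (-734 + (7/2)*333) = 283192 - (-734 + 2331/2) = 283192 - 1*863/2 = 283192 - 863/2 = 565521/2 ≈ 2.8276e+5)
Z(2131)/(-4275434) + u/1353584 = (-159896 + 2131² + 685*2131)/(-4275434) + (565521/2)/1353584 = (-159896 + 4541161 + 1459735)*(-1/4275434) + (565521/2)*(1/1353584) = 5841000*(-1/4275434) + 565521/2707168 = -2920500/2137717 + 565521/2707168 = -6697360288443/5787159055456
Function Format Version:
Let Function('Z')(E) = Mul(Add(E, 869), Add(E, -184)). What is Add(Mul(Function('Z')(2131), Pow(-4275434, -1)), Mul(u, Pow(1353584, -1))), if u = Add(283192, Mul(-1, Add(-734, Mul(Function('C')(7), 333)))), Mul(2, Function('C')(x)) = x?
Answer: Rational(-6697360288443, 5787159055456) ≈ -1.1573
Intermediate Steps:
Function('Z')(E) = Mul(Add(-184, E), Add(869, E)) (Function('Z')(E) = Mul(Add(869, E), Add(-184, E)) = Mul(Add(-184, E), Add(869, E)))
Function('C')(x) = Mul(Rational(1, 2), x)
u = Rational(565521, 2) (u = Add(283192, Mul(-1, Add(-734, Mul(Mul(Rational(1, 2), 7), 333)))) = Add(283192, Mul(-1, Add(-734, Mul(Rational(7, 2), 333)))) = Add(283192, Mul(-1, Add(-734, Rational(2331, 2)))) = Add(283192, Mul(-1, Rational(863, 2))) = Add(283192, Rational(-863, 2)) = Rational(565521, 2) ≈ 2.8276e+5)
Add(Mul(Function('Z')(2131), Pow(-4275434, -1)), Mul(u, Pow(1353584, -1))) = Add(Mul(Add(-159896, Pow(2131, 2), Mul(685, 2131)), Pow(-4275434, -1)), Mul(Rational(565521, 2), Pow(1353584, -1))) = Add(Mul(Add(-159896, 4541161, 1459735), Rational(-1, 4275434)), Mul(Rational(565521, 2), Rational(1, 1353584))) = Add(Mul(5841000, Rational(-1, 4275434)), Rational(565521, 2707168)) = Add(Rational(-2920500, 2137717), Rational(565521, 2707168)) = Rational(-6697360288443, 5787159055456)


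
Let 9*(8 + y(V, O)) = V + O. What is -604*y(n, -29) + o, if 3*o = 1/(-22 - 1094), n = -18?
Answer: 26737871/3348 ≈ 7986.2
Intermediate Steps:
y(V, O) = -8 + O/9 + V/9 (y(V, O) = -8 + (V + O)/9 = -8 + (O + V)/9 = -8 + (O/9 + V/9) = -8 + O/9 + V/9)
o = -1/3348 (o = 1/(3*(-22 - 1094)) = (1/3)/(-1116) = (1/3)*(-1/1116) = -1/3348 ≈ -0.00029869)
-604*y(n, -29) + o = -604*(-8 + (1/9)*(-29) + (1/9)*(-18)) - 1/3348 = -604*(-8 - 29/9 - 2) - 1/3348 = -604*(-119/9) - 1/3348 = 71876/9 - 1/3348 = 26737871/3348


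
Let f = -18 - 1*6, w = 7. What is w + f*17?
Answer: -401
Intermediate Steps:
f = -24 (f = -18 - 6 = -24)
w + f*17 = 7 - 24*17 = 7 - 408 = -401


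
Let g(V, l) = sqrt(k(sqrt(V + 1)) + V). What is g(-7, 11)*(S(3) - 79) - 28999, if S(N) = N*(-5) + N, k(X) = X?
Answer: -28999 - 91*sqrt(-7 + I*sqrt(6)) ≈ -29041.0 - 244.32*I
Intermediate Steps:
g(V, l) = sqrt(V + sqrt(1 + V)) (g(V, l) = sqrt(sqrt(V + 1) + V) = sqrt(sqrt(1 + V) + V) = sqrt(V + sqrt(1 + V)))
S(N) = -4*N (S(N) = -5*N + N = -4*N)
g(-7, 11)*(S(3) - 79) - 28999 = sqrt(-7 + sqrt(1 - 7))*(-4*3 - 79) - 28999 = sqrt(-7 + sqrt(-6))*(-12 - 79) - 28999 = sqrt(-7 + I*sqrt(6))*(-91) - 28999 = -91*sqrt(-7 + I*sqrt(6)) - 28999 = -28999 - 91*sqrt(-7 + I*sqrt(6))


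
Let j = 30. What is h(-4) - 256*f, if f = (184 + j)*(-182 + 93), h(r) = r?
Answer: 4875772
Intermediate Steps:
f = -19046 (f = (184 + 30)*(-182 + 93) = 214*(-89) = -19046)
h(-4) - 256*f = -4 - 256*(-19046) = -4 + 4875776 = 4875772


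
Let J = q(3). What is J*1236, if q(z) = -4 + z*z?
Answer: 6180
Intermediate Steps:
q(z) = -4 + z**2
J = 5 (J = -4 + 3**2 = -4 + 9 = 5)
J*1236 = 5*1236 = 6180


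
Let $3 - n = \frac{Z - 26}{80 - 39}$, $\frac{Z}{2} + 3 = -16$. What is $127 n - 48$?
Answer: $\frac{21781}{41} \approx 531.24$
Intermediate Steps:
$Z = -38$ ($Z = -6 + 2 \left(-16\right) = -6 - 32 = -38$)
$n = \frac{187}{41}$ ($n = 3 - \frac{-38 - 26}{80 - 39} = 3 - - \frac{64}{41} = 3 + \frac{64}{41} = \frac{187}{41} \approx 4.561$)
$127 n - 48 = 127 \cdot \frac{187}{41} - 48 = \frac{23749}{41} - 48 = \frac{21781}{41}$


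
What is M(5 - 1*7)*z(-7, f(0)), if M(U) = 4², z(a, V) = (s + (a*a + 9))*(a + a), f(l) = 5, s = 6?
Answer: -14336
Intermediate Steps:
z(a, V) = 2*a*(15 + a²) (z(a, V) = (6 + (a*a + 9))*(a + a) = (6 + (a² + 9))*(2*a) = (6 + (9 + a²))*(2*a) = (15 + a²)*(2*a) = 2*a*(15 + a²))
M(U) = 16
M(5 - 1*7)*z(-7, f(0)) = 16*(2*(-7)*(15 + (-7)²)) = 16*(2*(-7)*(15 + 49)) = 16*(2*(-7)*64) = 16*(-896) = -14336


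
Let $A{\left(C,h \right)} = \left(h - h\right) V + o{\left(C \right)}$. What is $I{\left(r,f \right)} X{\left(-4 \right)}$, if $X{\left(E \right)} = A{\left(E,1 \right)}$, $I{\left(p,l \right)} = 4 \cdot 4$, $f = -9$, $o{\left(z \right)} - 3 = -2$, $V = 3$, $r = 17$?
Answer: $16$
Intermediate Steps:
$o{\left(z \right)} = 1$ ($o{\left(z \right)} = 3 - 2 = 1$)
$I{\left(p,l \right)} = 16$
$A{\left(C,h \right)} = 1$ ($A{\left(C,h \right)} = \left(h - h\right) 3 + 1 = 0 \cdot 3 + 1 = 0 + 1 = 1$)
$X{\left(E \right)} = 1$
$I{\left(r,f \right)} X{\left(-4 \right)} = 16 \cdot 1 = 16$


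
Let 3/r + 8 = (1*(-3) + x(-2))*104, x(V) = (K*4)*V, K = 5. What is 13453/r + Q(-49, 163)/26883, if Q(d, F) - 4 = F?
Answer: -540074451673/26883 ≈ -2.0090e+7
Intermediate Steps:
Q(d, F) = 4 + F
x(V) = 20*V (x(V) = (5*4)*V = 20*V)
r = -3/4480 (r = 3/(-8 + (1*(-3) + 20*(-2))*104) = 3/(-8 + (-3 - 40)*104) = 3/(-8 - 43*104) = 3/(-8 - 4472) = 3/(-4480) = 3*(-1/4480) = -3/4480 ≈ -0.00066964)
13453/r + Q(-49, 163)/26883 = 13453/(-3/4480) + (4 + 163)/26883 = 13453*(-4480/3) + 167*(1/26883) = -60269440/3 + 167/26883 = -540074451673/26883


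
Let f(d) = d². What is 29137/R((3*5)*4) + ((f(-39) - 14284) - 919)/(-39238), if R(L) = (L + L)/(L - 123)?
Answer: -12004141223/784760 ≈ -15297.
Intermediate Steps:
R(L) = 2*L/(-123 + L) (R(L) = (2*L)/(-123 + L) = 2*L/(-123 + L))
29137/R((3*5)*4) + ((f(-39) - 14284) - 919)/(-39238) = 29137/((2*((3*5)*4)/(-123 + (3*5)*4))) + (((-39)² - 14284) - 919)/(-39238) = 29137/((2*(15*4)/(-123 + 15*4))) + ((1521 - 14284) - 919)*(-1/39238) = 29137/((2*60/(-123 + 60))) + (-12763 - 919)*(-1/39238) = 29137/((2*60/(-63))) - 13682*(-1/39238) = 29137/((2*60*(-1/63))) + 6841/19619 = 29137/(-40/21) + 6841/19619 = 29137*(-21/40) + 6841/19619 = -611877/40 + 6841/19619 = -12004141223/784760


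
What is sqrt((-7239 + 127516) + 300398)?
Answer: 5*sqrt(16827) ≈ 648.59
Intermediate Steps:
sqrt((-7239 + 127516) + 300398) = sqrt(120277 + 300398) = sqrt(420675) = 5*sqrt(16827)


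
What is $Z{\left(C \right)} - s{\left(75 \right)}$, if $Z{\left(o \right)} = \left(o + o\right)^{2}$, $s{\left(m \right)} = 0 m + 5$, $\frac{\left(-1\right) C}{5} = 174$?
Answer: $3027595$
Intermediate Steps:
$C = -870$ ($C = \left(-5\right) 174 = -870$)
$s{\left(m \right)} = 5$ ($s{\left(m \right)} = 0 + 5 = 5$)
$Z{\left(o \right)} = 4 o^{2}$ ($Z{\left(o \right)} = \left(2 o\right)^{2} = 4 o^{2}$)
$Z{\left(C \right)} - s{\left(75 \right)} = 4 \left(-870\right)^{2} - 5 = 4 \cdot 756900 - 5 = 3027600 - 5 = 3027595$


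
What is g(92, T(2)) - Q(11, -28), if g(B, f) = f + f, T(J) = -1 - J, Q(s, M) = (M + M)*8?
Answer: 442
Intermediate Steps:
Q(s, M) = 16*M (Q(s, M) = (2*M)*8 = 16*M)
g(B, f) = 2*f
g(92, T(2)) - Q(11, -28) = 2*(-1 - 1*2) - 16*(-28) = 2*(-1 - 2) - 1*(-448) = 2*(-3) + 448 = -6 + 448 = 442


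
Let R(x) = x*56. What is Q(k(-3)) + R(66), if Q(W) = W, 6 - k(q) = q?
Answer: 3705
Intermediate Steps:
k(q) = 6 - q
R(x) = 56*x
Q(k(-3)) + R(66) = (6 - 1*(-3)) + 56*66 = (6 + 3) + 3696 = 9 + 3696 = 3705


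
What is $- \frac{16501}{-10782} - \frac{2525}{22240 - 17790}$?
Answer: $\frac{462049}{479799} \approx 0.96301$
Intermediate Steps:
$- \frac{16501}{-10782} - \frac{2525}{22240 - 17790} = \left(-16501\right) \left(- \frac{1}{10782}\right) - \frac{2525}{4450} = \frac{16501}{10782} - \frac{101}{178} = \frac{462049}{479799}$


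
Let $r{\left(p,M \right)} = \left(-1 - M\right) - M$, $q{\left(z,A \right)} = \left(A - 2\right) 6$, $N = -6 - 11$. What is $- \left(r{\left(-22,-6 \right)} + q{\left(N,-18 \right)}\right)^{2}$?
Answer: $-11881$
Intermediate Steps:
$N = -17$ ($N = -6 - 11 = -17$)
$q{\left(z,A \right)} = -12 + 6 A$ ($q{\left(z,A \right)} = \left(-2 + A\right) 6 = -12 + 6 A$)
$r{\left(p,M \right)} = -1 - 2 M$
$- \left(r{\left(-22,-6 \right)} + q{\left(N,-18 \right)}\right)^{2} = - \left(\left(-1 - -12\right) + \left(-12 + 6 \left(-18\right)\right)\right)^{2} = - \left(\left(-1 + 12\right) - 120\right)^{2} = - \left(11 - 120\right)^{2} = - \left(-109\right)^{2} = \left(-1\right) 11881 = -11881$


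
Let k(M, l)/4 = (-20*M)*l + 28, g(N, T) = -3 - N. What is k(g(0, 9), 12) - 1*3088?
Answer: -96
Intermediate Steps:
k(M, l) = 112 - 80*M*l (k(M, l) = 4*((-20*M)*l + 28) = 4*(-20*M*l + 28) = 4*(28 - 20*M*l) = 112 - 80*M*l)
k(g(0, 9), 12) - 1*3088 = (112 - 80*(-3 - 1*0)*12) - 1*3088 = (112 - 80*(-3 + 0)*12) - 3088 = (112 - 80*(-3)*12) - 3088 = (112 + 2880) - 3088 = 2992 - 3088 = -96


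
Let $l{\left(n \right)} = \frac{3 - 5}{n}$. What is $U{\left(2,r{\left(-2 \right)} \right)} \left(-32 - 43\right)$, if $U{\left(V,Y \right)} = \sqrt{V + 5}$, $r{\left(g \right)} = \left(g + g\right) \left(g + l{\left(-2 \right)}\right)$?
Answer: $- 75 \sqrt{7} \approx -198.43$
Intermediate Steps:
$l{\left(n \right)} = - \frac{2}{n}$ ($l{\left(n \right)} = \frac{3 - 5}{n} = - \frac{2}{n}$)
$r{\left(g \right)} = 2 g \left(1 + g\right)$ ($r{\left(g \right)} = \left(g + g\right) \left(g - \frac{2}{-2}\right) = 2 g \left(g - -1\right) = 2 g \left(g + 1\right) = 2 g \left(1 + g\right)$)
$U{\left(V,Y \right)} = \sqrt{5 + V}$
$U{\left(2,r{\left(-2 \right)} \right)} \left(-32 - 43\right) = \sqrt{5 + 2} \left(-32 - 43\right) = \sqrt{7} \left(-75\right) = - 75 \sqrt{7}$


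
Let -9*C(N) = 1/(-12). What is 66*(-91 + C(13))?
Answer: -108097/18 ≈ -6005.4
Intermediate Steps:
C(N) = 1/108 (C(N) = -1/9/(-12) = -1/9*(-1/12) = 1/108)
66*(-91 + C(13)) = 66*(-91 + 1/108) = 66*(-9827/108) = -108097/18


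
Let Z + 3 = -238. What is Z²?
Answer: 58081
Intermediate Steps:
Z = -241 (Z = -3 - 238 = -241)
Z² = (-241)² = 58081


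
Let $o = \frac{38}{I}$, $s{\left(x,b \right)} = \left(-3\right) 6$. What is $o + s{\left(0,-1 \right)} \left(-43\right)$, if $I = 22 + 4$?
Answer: $\frac{10081}{13} \approx 775.46$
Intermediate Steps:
$I = 26$
$s{\left(x,b \right)} = -18$
$o = \frac{19}{13}$ ($o = \frac{38}{26} = 38 \cdot \frac{1}{26} = \frac{19}{13} \approx 1.4615$)
$o + s{\left(0,-1 \right)} \left(-43\right) = \frac{19}{13} - -774 = \frac{19}{13} + 774 = \frac{10081}{13}$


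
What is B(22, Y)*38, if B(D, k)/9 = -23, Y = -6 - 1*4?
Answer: -7866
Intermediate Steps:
Y = -10 (Y = -6 - 4 = -10)
B(D, k) = -207 (B(D, k) = 9*(-23) = -207)
B(22, Y)*38 = -207*38 = -7866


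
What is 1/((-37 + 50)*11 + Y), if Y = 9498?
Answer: 1/9641 ≈ 0.00010372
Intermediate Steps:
1/((-37 + 50)*11 + Y) = 1/((-37 + 50)*11 + 9498) = 1/(13*11 + 9498) = 1/(143 + 9498) = 1/9641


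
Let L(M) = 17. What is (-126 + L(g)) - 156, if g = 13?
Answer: -265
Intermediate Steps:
(-126 + L(g)) - 156 = (-126 + 17) - 156 = -109 - 156 = -265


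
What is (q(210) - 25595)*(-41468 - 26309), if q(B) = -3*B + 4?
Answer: 1777180717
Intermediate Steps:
q(B) = 4 - 3*B
(q(210) - 25595)*(-41468 - 26309) = ((4 - 3*210) - 25595)*(-41468 - 26309) = ((4 - 630) - 25595)*(-67777) = (-626 - 25595)*(-67777) = -26221*(-67777) = 1777180717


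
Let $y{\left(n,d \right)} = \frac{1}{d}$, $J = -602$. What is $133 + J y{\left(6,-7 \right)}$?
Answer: $219$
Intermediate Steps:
$133 + J y{\left(6,-7 \right)} = 133 - \frac{602}{-7} = 133 - -86 = 133 + 86 = 219$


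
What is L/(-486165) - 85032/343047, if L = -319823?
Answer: 22791579467/55592481585 ≈ 0.40998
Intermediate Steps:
L/(-486165) - 85032/343047 = -319823/(-486165) - 85032/343047 = -319823*(-1/486165) - 85032*1/343047 = 319823/486165 - 28344/114349 = 22791579467/55592481585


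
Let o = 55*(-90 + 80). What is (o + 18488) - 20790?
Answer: -2852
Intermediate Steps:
o = -550 (o = 55*(-10) = -550)
(o + 18488) - 20790 = (-550 + 18488) - 20790 = 17938 - 20790 = -2852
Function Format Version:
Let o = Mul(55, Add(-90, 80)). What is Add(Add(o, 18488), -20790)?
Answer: -2852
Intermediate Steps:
o = -550 (o = Mul(55, -10) = -550)
Add(Add(o, 18488), -20790) = Add(Add(-550, 18488), -20790) = Add(17938, -20790) = -2852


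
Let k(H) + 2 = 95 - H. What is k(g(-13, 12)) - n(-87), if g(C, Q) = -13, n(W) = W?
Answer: 193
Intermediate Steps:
k(H) = 93 - H (k(H) = -2 + (95 - H) = 93 - H)
k(g(-13, 12)) - n(-87) = (93 - 1*(-13)) - 1*(-87) = (93 + 13) + 87 = 106 + 87 = 193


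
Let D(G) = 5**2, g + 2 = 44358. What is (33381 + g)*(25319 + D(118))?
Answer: 1970166528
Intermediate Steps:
g = 44356 (g = -2 + 44358 = 44356)
D(G) = 25
(33381 + g)*(25319 + D(118)) = (33381 + 44356)*(25319 + 25) = 77737*25344 = 1970166528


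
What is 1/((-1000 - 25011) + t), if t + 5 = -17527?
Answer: -1/43543 ≈ -2.2966e-5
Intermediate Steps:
t = -17532 (t = -5 - 17527 = -17532)
1/((-1000 - 25011) + t) = 1/((-1000 - 25011) - 17532) = 1/(-26011 - 17532) = 1/(-43543) = -1/43543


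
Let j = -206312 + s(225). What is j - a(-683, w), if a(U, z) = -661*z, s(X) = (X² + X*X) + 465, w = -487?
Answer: -426504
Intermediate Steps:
s(X) = 465 + 2*X² (s(X) = (X² + X²) + 465 = 2*X² + 465 = 465 + 2*X²)
j = -104597 (j = -206312 + (465 + 2*225²) = -206312 + (465 + 2*50625) = -206312 + (465 + 101250) = -206312 + 101715 = -104597)
j - a(-683, w) = -104597 - (-661)*(-487) = -104597 - 1*321907 = -104597 - 321907 = -426504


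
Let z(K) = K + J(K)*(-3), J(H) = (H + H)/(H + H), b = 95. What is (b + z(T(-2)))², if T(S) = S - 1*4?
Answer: 7396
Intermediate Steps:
T(S) = -4 + S (T(S) = S - 4 = -4 + S)
J(H) = 1 (J(H) = (2*H)/((2*H)) = (2*H)*(1/(2*H)) = 1)
z(K) = -3 + K (z(K) = K + 1*(-3) = K - 3 = -3 + K)
(b + z(T(-2)))² = (95 + (-3 + (-4 - 2)))² = (95 + (-3 - 6))² = (95 - 9)² = 86² = 7396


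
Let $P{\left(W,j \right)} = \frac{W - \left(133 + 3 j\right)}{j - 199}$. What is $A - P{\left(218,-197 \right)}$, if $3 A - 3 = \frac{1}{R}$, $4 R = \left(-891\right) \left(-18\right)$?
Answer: $\frac{65126}{24057} \approx 2.7072$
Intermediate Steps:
$P{\left(W,j \right)} = \frac{-133 + W - 3 j}{-199 + j}$ ($P{\left(W,j \right)} = \frac{W - \left(133 + 3 j\right)}{-199 + j} = \frac{-133 + W - 3 j}{-199 + j}$)
$R = \frac{8019}{2}$ ($R = \frac{\left(-891\right) \left(-18\right)}{4} = \frac{1}{4} \cdot 16038 = \frac{8019}{2} \approx 4009.5$)
$A = \frac{24059}{24057}$ ($A = 1 + \frac{1}{3 \cdot \frac{8019}{2}} = 1 + \frac{1}{3} \cdot \frac{2}{8019} = 1 + \frac{2}{24057} = \frac{24059}{24057} \approx 1.0001$)
$A - P{\left(218,-197 \right)} = \frac{24059}{24057} - \frac{-133 + 218 - -591}{-199 - 197} = \frac{24059}{24057} - \frac{-133 + 218 + 591}{-396} = \frac{24059}{24057} - \left(- \frac{1}{396}\right) 676 = \frac{24059}{24057} - - \frac{169}{99} = \frac{24059}{24057} + \frac{169}{99} = \frac{65126}{24057}$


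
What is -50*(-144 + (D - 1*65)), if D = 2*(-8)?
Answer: 11250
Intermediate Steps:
D = -16
-50*(-144 + (D - 1*65)) = -50*(-144 + (-16 - 1*65)) = -50*(-144 + (-16 - 65)) = -50*(-144 - 81) = -50*(-225) = 11250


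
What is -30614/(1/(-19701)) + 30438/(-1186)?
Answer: 357653948283/593 ≈ 6.0313e+8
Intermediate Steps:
-30614/(1/(-19701)) + 30438/(-1186) = -30614/(-1/19701) + 30438*(-1/1186) = -30614*(-19701) - 15219/593 = 603126414 - 15219/593 = 357653948283/593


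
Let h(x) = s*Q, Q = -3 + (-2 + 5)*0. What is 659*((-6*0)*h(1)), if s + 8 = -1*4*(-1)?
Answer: 0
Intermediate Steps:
Q = -3 (Q = -3 + 3*0 = -3 + 0 = -3)
s = -4 (s = -8 - 1*4*(-1) = -8 - 4*(-1) = -8 + 4 = -4)
h(x) = 12 (h(x) = -4*(-3) = 12)
659*((-6*0)*h(1)) = 659*(-6*0*12) = 659*(0*12) = 659*0 = 0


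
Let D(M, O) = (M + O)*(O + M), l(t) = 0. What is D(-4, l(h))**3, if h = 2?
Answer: 4096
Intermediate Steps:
D(M, O) = (M + O)**2 (D(M, O) = (M + O)*(M + O) = (M + O)**2)
D(-4, l(h))**3 = ((-4 + 0)**2)**3 = ((-4)**2)**3 = 16**3 = 4096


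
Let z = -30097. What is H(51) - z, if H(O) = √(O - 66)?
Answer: 30097 + I*√15 ≈ 30097.0 + 3.873*I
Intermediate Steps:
H(O) = √(-66 + O)
H(51) - z = √(-66 + 51) - 1*(-30097) = √(-15) + 30097 = I*√15 + 30097 = 30097 + I*√15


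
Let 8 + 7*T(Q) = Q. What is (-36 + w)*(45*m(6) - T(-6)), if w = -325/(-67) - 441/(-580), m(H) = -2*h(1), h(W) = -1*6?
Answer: -320027423/19430 ≈ -16471.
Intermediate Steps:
T(Q) = -8/7 + Q/7
h(W) = -6
m(H) = 12 (m(H) = -2*(-6) = 12)
w = 218047/38860 (w = -325*(-1/67) - 441*(-1/580) = 325/67 + 441/580 = 218047/38860 ≈ 5.6111)
(-36 + w)*(45*m(6) - T(-6)) = (-36 + 218047/38860)*(45*12 - (-8/7 + (⅐)*(-6))) = -1180913*(540 - (-8/7 - 6/7))/38860 = -1180913*(540 - 1*(-2))/38860 = -1180913*(540 + 2)/38860 = -1180913/38860*542 = -320027423/19430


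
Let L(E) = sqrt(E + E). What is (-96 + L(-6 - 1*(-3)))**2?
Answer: (96 - I*sqrt(6))**2 ≈ 9210.0 - 470.3*I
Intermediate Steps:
L(E) = sqrt(2)*sqrt(E) (L(E) = sqrt(2*E) = sqrt(2)*sqrt(E))
(-96 + L(-6 - 1*(-3)))**2 = (-96 + sqrt(2)*sqrt(-6 - 1*(-3)))**2 = (-96 + sqrt(2)*sqrt(-6 + 3))**2 = (-96 + sqrt(2)*sqrt(-3))**2 = (-96 + sqrt(2)*(I*sqrt(3)))**2 = (-96 + I*sqrt(6))**2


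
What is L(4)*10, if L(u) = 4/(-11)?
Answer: -40/11 ≈ -3.6364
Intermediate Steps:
L(u) = -4/11 (L(u) = 4*(-1/11) = -4/11)
L(4)*10 = -4/11*10 = -40/11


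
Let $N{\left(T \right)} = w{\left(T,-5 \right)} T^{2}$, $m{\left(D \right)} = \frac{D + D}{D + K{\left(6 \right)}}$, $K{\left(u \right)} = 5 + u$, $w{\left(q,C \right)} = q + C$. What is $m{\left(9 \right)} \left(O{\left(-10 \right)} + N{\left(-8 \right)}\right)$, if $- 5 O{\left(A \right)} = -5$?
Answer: $- \frac{7479}{10} \approx -747.9$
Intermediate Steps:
$O{\left(A \right)} = 1$ ($O{\left(A \right)} = \left(- \frac{1}{5}\right) \left(-5\right) = 1$)
$w{\left(q,C \right)} = C + q$
$m{\left(D \right)} = \frac{2 D}{11 + D}$ ($m{\left(D \right)} = \frac{D + D}{D + \left(5 + 6\right)} = \frac{2 D}{D + 11} = \frac{2 D}{11 + D}$)
$N{\left(T \right)} = T^{2} \left(-5 + T\right)$ ($N{\left(T \right)} = \left(-5 + T\right) T^{2} = T^{2} \left(-5 + T\right)$)
$m{\left(9 \right)} \left(O{\left(-10 \right)} + N{\left(-8 \right)}\right) = 2 \cdot 9 \frac{1}{11 + 9} \left(1 + \left(-8\right)^{2} \left(-5 - 8\right)\right) = 2 \cdot 9 \cdot \frac{1}{20} \left(1 + 64 \left(-13\right)\right) = 2 \cdot 9 \cdot \frac{1}{20} \left(1 - 832\right) = \frac{9}{10} \left(-831\right) = - \frac{7479}{10}$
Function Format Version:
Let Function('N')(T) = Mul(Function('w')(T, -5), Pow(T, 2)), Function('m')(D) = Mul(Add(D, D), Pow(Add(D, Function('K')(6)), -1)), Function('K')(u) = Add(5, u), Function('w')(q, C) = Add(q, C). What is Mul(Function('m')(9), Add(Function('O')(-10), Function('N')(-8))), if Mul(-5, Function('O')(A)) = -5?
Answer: Rational(-7479, 10) ≈ -747.90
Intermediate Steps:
Function('O')(A) = 1 (Function('O')(A) = Mul(Rational(-1, 5), -5) = 1)
Function('w')(q, C) = Add(C, q)
Function('m')(D) = Mul(2, D, Pow(Add(11, D), -1)) (Function('m')(D) = Mul(Add(D, D), Pow(Add(D, Add(5, 6)), -1)) = Mul(Mul(2, D), Pow(Add(D, 11), -1)) = Mul(Mul(2, D), Pow(Add(11, D), -1)) = Mul(2, D, Pow(Add(11, D), -1)))
Function('N')(T) = Mul(Pow(T, 2), Add(-5, T)) (Function('N')(T) = Mul(Add(-5, T), Pow(T, 2)) = Mul(Pow(T, 2), Add(-5, T)))
Mul(Function('m')(9), Add(Function('O')(-10), Function('N')(-8))) = Mul(Mul(2, 9, Pow(Add(11, 9), -1)), Add(1, Mul(Pow(-8, 2), Add(-5, -8)))) = Mul(Mul(2, 9, Pow(20, -1)), Add(1, Mul(64, -13))) = Mul(Mul(2, 9, Rational(1, 20)), Add(1, -832)) = Mul(Rational(9, 10), -831) = Rational(-7479, 10)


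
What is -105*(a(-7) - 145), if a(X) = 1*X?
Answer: 15960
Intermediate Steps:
a(X) = X
-105*(a(-7) - 145) = -105*(-7 - 145) = -105*(-152) = 15960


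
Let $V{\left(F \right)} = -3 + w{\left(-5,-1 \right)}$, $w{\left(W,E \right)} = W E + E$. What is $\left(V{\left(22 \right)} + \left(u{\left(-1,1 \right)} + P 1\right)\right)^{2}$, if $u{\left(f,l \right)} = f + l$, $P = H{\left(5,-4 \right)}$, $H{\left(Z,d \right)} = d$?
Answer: $9$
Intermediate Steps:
$P = -4$
$w{\left(W,E \right)} = E + E W$ ($w{\left(W,E \right)} = E W + E = E + E W$)
$V{\left(F \right)} = 1$ ($V{\left(F \right)} = -3 - \left(1 - 5\right) = -3 - -4 = -3 + 4 = 1$)
$\left(V{\left(22 \right)} + \left(u{\left(-1,1 \right)} + P 1\right)\right)^{2} = \left(1 + \left(\left(-1 + 1\right) - 4\right)\right)^{2} = \left(1 + \left(0 - 4\right)\right)^{2} = \left(1 - 4\right)^{2} = \left(-3\right)^{2} = 9$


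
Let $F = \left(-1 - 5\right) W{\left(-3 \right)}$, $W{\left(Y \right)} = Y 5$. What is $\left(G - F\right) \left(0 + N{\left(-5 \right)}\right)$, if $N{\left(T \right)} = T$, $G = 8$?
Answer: $410$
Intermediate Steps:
$W{\left(Y \right)} = 5 Y$
$F = 90$ ($F = \left(-1 - 5\right) 5 \left(-3\right) = \left(-6\right) \left(-15\right) = 90$)
$\left(G - F\right) \left(0 + N{\left(-5 \right)}\right) = \left(8 - 90\right) \left(0 - 5\right) = \left(8 - 90\right) \left(-5\right) = \left(-82\right) \left(-5\right) = 410$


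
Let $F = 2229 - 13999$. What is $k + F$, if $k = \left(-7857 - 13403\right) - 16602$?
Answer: $-49632$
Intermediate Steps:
$F = -11770$
$k = -37862$ ($k = -21260 - 16602 = -37862$)
$k + F = -37862 - 11770 = -49632$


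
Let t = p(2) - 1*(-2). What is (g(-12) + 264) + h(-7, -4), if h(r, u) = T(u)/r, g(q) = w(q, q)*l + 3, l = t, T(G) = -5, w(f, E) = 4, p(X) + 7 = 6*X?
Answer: 2070/7 ≈ 295.71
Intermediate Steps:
p(X) = -7 + 6*X
t = 7 (t = (-7 + 6*2) - 1*(-2) = (-7 + 12) + 2 = 5 + 2 = 7)
l = 7
g(q) = 31 (g(q) = 4*7 + 3 = 28 + 3 = 31)
h(r, u) = -5/r
(g(-12) + 264) + h(-7, -4) = (31 + 264) - 5/(-7) = 295 - 5*(-1/7) = 295 + 5/7 = 2070/7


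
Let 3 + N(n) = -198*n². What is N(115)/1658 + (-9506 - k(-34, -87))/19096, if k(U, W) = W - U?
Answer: -25009780581/15830584 ≈ -1579.8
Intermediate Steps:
N(n) = -3 - 198*n²
N(115)/1658 + (-9506 - k(-34, -87))/19096 = (-3 - 198*115²)/1658 + (-9506 - (-87 - 1*(-34)))/19096 = (-3 - 198*13225)*(1/1658) + (-9506 - (-87 + 34))*(1/19096) = (-3 - 2618550)*(1/1658) + (-9506 - 1*(-53))*(1/19096) = -2618553*1/1658 + (-9506 + 53)*(1/19096) = -2618553/1658 - 9453*1/19096 = -2618553/1658 - 9453/19096 = -25009780581/15830584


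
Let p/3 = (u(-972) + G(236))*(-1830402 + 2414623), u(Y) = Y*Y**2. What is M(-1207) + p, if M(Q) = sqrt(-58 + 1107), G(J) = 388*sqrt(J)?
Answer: -1609523096917824 + sqrt(1049) + 1360066488*sqrt(59) ≈ -1.6095e+15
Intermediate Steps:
u(Y) = Y**3
M(Q) = sqrt(1049)
p = -1609523096917824 + 1360066488*sqrt(59) (p = 3*(((-972)**3 + 388*sqrt(236))*(-1830402 + 2414623)) = 3*((-918330048 + 388*(2*sqrt(59)))*584221) = 3*((-918330048 + 776*sqrt(59))*584221) = 3*(-536507698972608 + 453355496*sqrt(59)) = -1609523096917824 + 1360066488*sqrt(59) ≈ -1.6095e+15)
M(-1207) + p = sqrt(1049) + (-1609523096917824 + 1360066488*sqrt(59)) = -1609523096917824 + sqrt(1049) + 1360066488*sqrt(59)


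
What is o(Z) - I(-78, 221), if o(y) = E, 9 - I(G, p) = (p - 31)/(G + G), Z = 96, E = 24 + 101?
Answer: 8953/78 ≈ 114.78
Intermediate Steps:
E = 125
I(G, p) = 9 - (-31 + p)/(2*G) (I(G, p) = 9 - (p - 31)/(G + G) = 9 - (-31 + p)/(2*G))
o(y) = 125
o(Z) - I(-78, 221) = 125 - (31 - 1*221 + 18*(-78))/(2*(-78)) = 125 - (-1)*(31 - 221 - 1404)/(2*78) = 125 - (-1)*(-1594)/(2*78) = 125 - 1*797/78 = 125 - 797/78 = 8953/78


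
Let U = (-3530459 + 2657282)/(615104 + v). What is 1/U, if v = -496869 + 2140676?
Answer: -2258911/873177 ≈ -2.5870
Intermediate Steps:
v = 1643807
U = -873177/2258911 (U = (-3530459 + 2657282)/(615104 + 1643807) = -873177/2258911 ≈ -0.38655)
1/U = 1/(-873177/2258911) = -2258911/873177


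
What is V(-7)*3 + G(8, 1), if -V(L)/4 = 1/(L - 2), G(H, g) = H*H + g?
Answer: 199/3 ≈ 66.333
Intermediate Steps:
G(H, g) = g + H² (G(H, g) = H² + g = g + H²)
V(L) = -4/(-2 + L) (V(L) = -4/(L - 2) = -4/(-2 + L))
V(-7)*3 + G(8, 1) = -4/(-2 - 7)*3 + (1 + 8²) = -4/(-9)*3 + (1 + 64) = -4*(-⅑)*3 + 65 = (4/9)*3 + 65 = 4/3 + 65 = 199/3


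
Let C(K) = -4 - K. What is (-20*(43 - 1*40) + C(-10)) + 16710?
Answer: 16656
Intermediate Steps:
(-20*(43 - 1*40) + C(-10)) + 16710 = (-20*(43 - 1*40) + (-4 - 1*(-10))) + 16710 = (-20*(43 - 40) + (-4 + 10)) + 16710 = (-20*3 + 6) + 16710 = (-60 + 6) + 16710 = -54 + 16710 = 16656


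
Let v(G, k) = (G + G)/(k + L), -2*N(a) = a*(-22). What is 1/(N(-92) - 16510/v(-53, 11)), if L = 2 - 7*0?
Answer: 53/53679 ≈ 0.00098735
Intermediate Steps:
L = 2 (L = 2 + 0 = 2)
N(a) = 11*a (N(a) = -a*(-22)/2 = -(-11)*a = 11*a)
v(G, k) = 2*G/(2 + k) (v(G, k) = (G + G)/(k + 2) = (2*G)/(2 + k) = 2*G/(2 + k))
1/(N(-92) - 16510/v(-53, 11)) = 1/(11*(-92) - 16510/(2*(-53)/(2 + 11))) = 1/(-1012 - 16510/(2*(-53)/13)) = 1/(-1012 - 16510/(2*(-53)*(1/13))) = 1/(-1012 - 16510/(-106/13)) = 1/(-1012 - 16510*(-13/106)) = 1/(-1012 + 107315/53) = 1/(53679/53) = 53/53679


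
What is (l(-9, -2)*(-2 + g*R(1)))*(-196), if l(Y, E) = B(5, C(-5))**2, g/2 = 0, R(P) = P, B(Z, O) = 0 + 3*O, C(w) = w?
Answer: 88200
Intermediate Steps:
B(Z, O) = 3*O
g = 0 (g = 2*0 = 0)
l(Y, E) = 225 (l(Y, E) = (3*(-5))**2 = (-15)**2 = 225)
(l(-9, -2)*(-2 + g*R(1)))*(-196) = (225*(-2 + 0*1))*(-196) = (225*(-2 + 0))*(-196) = (225*(-2))*(-196) = -450*(-196) = 88200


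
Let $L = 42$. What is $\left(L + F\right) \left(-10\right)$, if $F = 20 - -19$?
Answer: $-810$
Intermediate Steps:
$F = 39$ ($F = 20 + 19 = 39$)
$\left(L + F\right) \left(-10\right) = \left(42 + 39\right) \left(-10\right) = 81 \left(-10\right) = -810$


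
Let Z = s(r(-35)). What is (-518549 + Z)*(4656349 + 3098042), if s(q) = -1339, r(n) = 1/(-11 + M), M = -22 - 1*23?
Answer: -4031414828208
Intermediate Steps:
M = -45 (M = -22 - 23 = -45)
r(n) = -1/56 (r(n) = 1/(-11 - 45) = 1/(-56) = -1/56)
Z = -1339
(-518549 + Z)*(4656349 + 3098042) = (-518549 - 1339)*(4656349 + 3098042) = -519888*7754391 = -4031414828208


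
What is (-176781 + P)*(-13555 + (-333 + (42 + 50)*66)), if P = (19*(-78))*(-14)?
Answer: 1219553928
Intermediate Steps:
P = 20748 (P = -1482*(-14) = 20748)
(-176781 + P)*(-13555 + (-333 + (42 + 50)*66)) = (-176781 + 20748)*(-13555 + (-333 + (42 + 50)*66)) = -156033*(-13555 + (-333 + 92*66)) = -156033*(-13555 + (-333 + 6072)) = -156033*(-13555 + 5739) = -156033*(-7816) = 1219553928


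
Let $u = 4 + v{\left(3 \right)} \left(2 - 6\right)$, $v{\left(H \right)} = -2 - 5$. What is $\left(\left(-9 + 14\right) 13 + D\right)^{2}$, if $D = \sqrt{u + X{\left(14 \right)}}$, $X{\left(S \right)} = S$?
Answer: $\left(65 + \sqrt{46}\right)^{2} \approx 5152.7$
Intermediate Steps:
$v{\left(H \right)} = -7$
$u = 32$ ($u = 4 - 7 \left(2 - 6\right) = 4 - -28 = 4 + 28 = 32$)
$D = \sqrt{46}$ ($D = \sqrt{32 + 14} = \sqrt{46} \approx 6.7823$)
$\left(\left(-9 + 14\right) 13 + D\right)^{2} = \left(\left(-9 + 14\right) 13 + \sqrt{46}\right)^{2} = \left(5 \cdot 13 + \sqrt{46}\right)^{2} = \left(65 + \sqrt{46}\right)^{2}$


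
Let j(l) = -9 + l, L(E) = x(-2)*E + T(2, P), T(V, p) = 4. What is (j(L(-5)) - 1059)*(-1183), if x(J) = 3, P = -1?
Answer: 1276457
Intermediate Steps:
L(E) = 4 + 3*E (L(E) = 3*E + 4 = 4 + 3*E)
(j(L(-5)) - 1059)*(-1183) = ((-9 + (4 + 3*(-5))) - 1059)*(-1183) = ((-9 + (4 - 15)) - 1059)*(-1183) = ((-9 - 11) - 1059)*(-1183) = (-20 - 1059)*(-1183) = -1079*(-1183) = 1276457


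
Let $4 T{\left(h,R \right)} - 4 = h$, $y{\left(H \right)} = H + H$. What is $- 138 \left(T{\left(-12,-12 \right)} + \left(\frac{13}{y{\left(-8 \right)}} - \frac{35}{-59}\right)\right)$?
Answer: $\frac{144555}{472} \approx 306.26$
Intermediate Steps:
$y{\left(H \right)} = 2 H$
$T{\left(h,R \right)} = 1 + \frac{h}{4}$
$- 138 \left(T{\left(-12,-12 \right)} + \left(\frac{13}{y{\left(-8 \right)}} - \frac{35}{-59}\right)\right) = - 138 \left(\left(1 + \frac{1}{4} \left(-12\right)\right) + \left(\frac{13}{2 \left(-8\right)} - \frac{35}{-59}\right)\right) = - 138 \left(\left(1 - 3\right) + \left(\frac{13}{-16} - - \frac{35}{59}\right)\right) = - 138 \left(-2 + \left(13 \left(- \frac{1}{16}\right) + \frac{35}{59}\right)\right) = - 138 \left(-2 + \left(- \frac{13}{16} + \frac{35}{59}\right)\right) = - 138 \left(-2 - \frac{207}{944}\right) = \left(-138\right) \left(- \frac{2095}{944}\right) = \frac{144555}{472}$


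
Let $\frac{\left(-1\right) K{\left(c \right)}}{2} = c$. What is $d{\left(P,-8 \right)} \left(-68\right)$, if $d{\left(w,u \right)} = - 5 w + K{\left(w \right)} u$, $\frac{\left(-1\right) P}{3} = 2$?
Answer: $4488$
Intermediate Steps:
$P = -6$ ($P = \left(-3\right) 2 = -6$)
$K{\left(c \right)} = - 2 c$
$d{\left(w,u \right)} = - 5 w - 2 u w$ ($d{\left(w,u \right)} = - 5 w + - 2 w u = - 5 w - 2 u w$)
$d{\left(P,-8 \right)} \left(-68\right) = - 6 \left(-5 - -16\right) \left(-68\right) = - 6 \left(-5 + 16\right) \left(-68\right) = \left(-6\right) 11 \left(-68\right) = \left(-66\right) \left(-68\right) = 4488$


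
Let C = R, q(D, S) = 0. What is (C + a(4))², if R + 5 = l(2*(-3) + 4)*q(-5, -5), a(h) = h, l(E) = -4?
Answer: 1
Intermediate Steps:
R = -5 (R = -5 - 4*0 = -5 + 0 = -5)
C = -5
(C + a(4))² = (-5 + 4)² = (-1)² = 1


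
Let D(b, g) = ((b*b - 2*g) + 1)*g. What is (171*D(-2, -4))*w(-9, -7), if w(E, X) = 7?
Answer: -62244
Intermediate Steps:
D(b, g) = g*(1 + b² - 2*g) (D(b, g) = ((b² - 2*g) + 1)*g = (1 + b² - 2*g)*g = g*(1 + b² - 2*g))
(171*D(-2, -4))*w(-9, -7) = (171*(-4*(1 + (-2)² - 2*(-4))))*7 = (171*(-4*(1 + 4 + 8)))*7 = (171*(-4*13))*7 = (171*(-52))*7 = -8892*7 = -62244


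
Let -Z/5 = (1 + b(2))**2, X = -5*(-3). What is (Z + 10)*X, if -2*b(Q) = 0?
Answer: 75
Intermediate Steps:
b(Q) = 0 (b(Q) = -1/2*0 = 0)
X = 15
Z = -5 (Z = -5*(1 + 0)**2 = -5*1**2 = -5*1 = -5)
(Z + 10)*X = (-5 + 10)*15 = 5*15 = 75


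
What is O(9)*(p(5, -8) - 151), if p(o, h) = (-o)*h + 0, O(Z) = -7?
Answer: 777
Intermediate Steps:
p(o, h) = -h*o (p(o, h) = -h*o + 0 = -h*o)
O(9)*(p(5, -8) - 151) = -7*(-1*(-8)*5 - 151) = -7*(40 - 151) = -7*(-111) = 777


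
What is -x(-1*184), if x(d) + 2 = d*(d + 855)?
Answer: 123466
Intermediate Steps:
x(d) = -2 + d*(855 + d) (x(d) = -2 + d*(d + 855) = -2 + d*(855 + d))
-x(-1*184) = -(-2 + (-1*184)² + 855*(-1*184)) = -(-2 + (-184)² + 855*(-184)) = -(-2 + 33856 - 157320) = -1*(-123466) = 123466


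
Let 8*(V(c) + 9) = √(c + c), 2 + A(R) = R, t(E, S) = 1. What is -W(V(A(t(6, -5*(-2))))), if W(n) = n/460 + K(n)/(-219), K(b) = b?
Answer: -723/33580 + 241*I*√2/805920 ≈ -0.021531 + 0.0004229*I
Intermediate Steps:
A(R) = -2 + R
V(c) = -9 + √2*√c/8 (V(c) = -9 + √(c + c)/8 = -9 + √(2*c)/8 = -9 + (√2*√c)/8 = -9 + √2*√c/8)
W(n) = -241*n/100740 (W(n) = n/460 + n/(-219) = n*(1/460) + n*(-1/219) = n/460 - n/219 = -241*n/100740)
-W(V(A(t(6, -5*(-2))))) = -(-241)*(-9 + √2*√(-2 + 1)/8)/100740 = -(-241)*(-9 + √2*√(-1)/8)/100740 = -(-241)*(-9 + √2*I/8)/100740 = -(-241)*(-9 + I*√2/8)/100740 = -(723/33580 - 241*I*√2/805920) = -723/33580 + 241*I*√2/805920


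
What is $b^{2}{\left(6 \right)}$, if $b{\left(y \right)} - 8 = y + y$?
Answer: $400$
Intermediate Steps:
$b{\left(y \right)} = 8 + 2 y$ ($b{\left(y \right)} = 8 + \left(y + y\right) = 8 + 2 y$)
$b^{2}{\left(6 \right)} = \left(8 + 2 \cdot 6\right)^{2} = \left(8 + 12\right)^{2} = 20^{2} = 400$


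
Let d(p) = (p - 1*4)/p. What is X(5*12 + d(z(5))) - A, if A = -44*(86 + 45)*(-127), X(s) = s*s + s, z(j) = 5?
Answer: -18208594/25 ≈ -7.2834e+5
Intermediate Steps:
d(p) = (-4 + p)/p (d(p) = (p - 4)/p = (-4 + p)/p)
X(s) = s + s**2 (X(s) = s**2 + s = s + s**2)
A = 732028 (A = -44*131*(-127) = -5764*(-127) = 732028)
X(5*12 + d(z(5))) - A = (5*12 + (-4 + 5)/5)*(1 + (5*12 + (-4 + 5)/5)) - 1*732028 = (60 + (1/5)*1)*(1 + (60 + (1/5)*1)) - 732028 = (60 + 1/5)*(1 + (60 + 1/5)) - 732028 = 301*(1 + 301/5)/5 - 732028 = (301/5)*(306/5) - 732028 = 92106/25 - 732028 = -18208594/25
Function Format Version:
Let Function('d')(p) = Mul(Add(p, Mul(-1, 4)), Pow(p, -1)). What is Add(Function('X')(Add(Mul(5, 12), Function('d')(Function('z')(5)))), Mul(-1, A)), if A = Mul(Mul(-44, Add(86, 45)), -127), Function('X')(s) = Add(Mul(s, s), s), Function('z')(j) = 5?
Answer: Rational(-18208594, 25) ≈ -7.2834e+5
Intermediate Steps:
Function('d')(p) = Mul(Pow(p, -1), Add(-4, p)) (Function('d')(p) = Mul(Add(p, -4), Pow(p, -1)) = Mul(Add(-4, p), Pow(p, -1)) = Mul(Pow(p, -1), Add(-4, p)))
Function('X')(s) = Add(s, Pow(s, 2)) (Function('X')(s) = Add(Pow(s, 2), s) = Add(s, Pow(s, 2)))
A = 732028 (A = Mul(Mul(-44, 131), -127) = Mul(-5764, -127) = 732028)
Add(Function('X')(Add(Mul(5, 12), Function('d')(Function('z')(5)))), Mul(-1, A)) = Add(Mul(Add(Mul(5, 12), Mul(Pow(5, -1), Add(-4, 5))), Add(1, Add(Mul(5, 12), Mul(Pow(5, -1), Add(-4, 5))))), Mul(-1, 732028)) = Add(Mul(Add(60, Mul(Rational(1, 5), 1)), Add(1, Add(60, Mul(Rational(1, 5), 1)))), -732028) = Add(Mul(Add(60, Rational(1, 5)), Add(1, Add(60, Rational(1, 5)))), -732028) = Add(Mul(Rational(301, 5), Add(1, Rational(301, 5))), -732028) = Add(Mul(Rational(301, 5), Rational(306, 5)), -732028) = Add(Rational(92106, 25), -732028) = Rational(-18208594, 25)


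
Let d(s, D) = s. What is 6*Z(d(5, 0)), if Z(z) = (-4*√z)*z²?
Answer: -600*√5 ≈ -1341.6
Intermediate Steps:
Z(z) = -4*z^(5/2)
6*Z(d(5, 0)) = 6*(-100*√5) = -600*√5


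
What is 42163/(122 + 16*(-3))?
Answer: 42163/74 ≈ 569.77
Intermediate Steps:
42163/(122 + 16*(-3)) = 42163/(122 - 48) = 42163/74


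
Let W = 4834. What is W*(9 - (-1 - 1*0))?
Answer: 48340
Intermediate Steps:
W*(9 - (-1 - 1*0)) = 4834*(9 - (-1 - 1*0)) = 4834*(9 - (-1 + 0)) = 4834*(9 - 1*(-1)) = 4834*(9 + 1) = 4834*10 = 48340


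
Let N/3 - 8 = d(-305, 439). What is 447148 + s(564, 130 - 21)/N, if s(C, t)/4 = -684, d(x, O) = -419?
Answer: 61259580/137 ≈ 4.4715e+5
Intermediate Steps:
N = -1233 (N = 24 + 3*(-419) = 24 - 1257 = -1233)
s(C, t) = -2736 (s(C, t) = 4*(-684) = -2736)
447148 + s(564, 130 - 21)/N = 447148 - 2736/(-1233) = 447148 - 2736*(-1/1233) = 447148 + 304/137 = 61259580/137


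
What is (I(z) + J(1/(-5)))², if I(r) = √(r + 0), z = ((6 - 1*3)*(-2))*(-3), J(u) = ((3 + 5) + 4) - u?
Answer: 4171/25 + 366*√2/5 ≈ 270.36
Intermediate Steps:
J(u) = 12 - u (J(u) = (8 + 4) - u = 12 - u)
z = 18 (z = ((6 - 3)*(-2))*(-3) = (3*(-2))*(-3) = -6*(-3) = 18)
I(r) = √r
(I(z) + J(1/(-5)))² = (√18 + (12 - 1/(-5)))² = (3*√2 + (12 - 1*(-⅕)))² = (3*√2 + (12 + ⅕))² = (3*√2 + 61/5)² = (61/5 + 3*√2)²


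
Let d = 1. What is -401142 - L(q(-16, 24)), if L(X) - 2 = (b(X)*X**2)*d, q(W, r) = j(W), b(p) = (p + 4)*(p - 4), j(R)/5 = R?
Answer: -41258744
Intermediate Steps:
j(R) = 5*R
b(p) = (-4 + p)*(4 + p) (b(p) = (4 + p)*(-4 + p) = (-4 + p)*(4 + p))
q(W, r) = 5*W
L(X) = 2 + X**2*(-16 + X**2) (L(X) = 2 + ((-16 + X**2)*X**2)*1 = 2 + (X**2*(-16 + X**2))*1 = 2 + X**2*(-16 + X**2))
-401142 - L(q(-16, 24)) = -401142 - (2 + (5*(-16))**2*(-16 + (5*(-16))**2)) = -401142 - (2 + (-80)**2*(-16 + (-80)**2)) = -401142 - (2 + 6400*(-16 + 6400)) = -401142 - (2 + 6400*6384) = -401142 - (2 + 40857600) = -401142 - 1*40857602 = -401142 - 40857602 = -41258744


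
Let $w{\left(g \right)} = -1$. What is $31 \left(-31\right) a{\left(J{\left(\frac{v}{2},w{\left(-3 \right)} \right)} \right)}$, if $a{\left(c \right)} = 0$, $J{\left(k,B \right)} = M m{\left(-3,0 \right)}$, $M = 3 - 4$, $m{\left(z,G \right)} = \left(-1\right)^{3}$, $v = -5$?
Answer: $0$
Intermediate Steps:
$m{\left(z,G \right)} = -1$
$M = -1$
$J{\left(k,B \right)} = 1$ ($J{\left(k,B \right)} = \left(-1\right) \left(-1\right) = 1$)
$31 \left(-31\right) a{\left(J{\left(\frac{v}{2},w{\left(-3 \right)} \right)} \right)} = 31 \left(-31\right) 0 = \left(-961\right) 0 = 0$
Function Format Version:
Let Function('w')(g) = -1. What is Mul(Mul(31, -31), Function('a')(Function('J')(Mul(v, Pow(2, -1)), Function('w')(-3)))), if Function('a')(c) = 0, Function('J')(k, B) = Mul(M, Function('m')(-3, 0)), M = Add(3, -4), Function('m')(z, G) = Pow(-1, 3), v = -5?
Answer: 0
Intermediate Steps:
Function('m')(z, G) = -1
M = -1
Function('J')(k, B) = 1 (Function('J')(k, B) = Mul(-1, -1) = 1)
Mul(Mul(31, -31), Function('a')(Function('J')(Mul(v, Pow(2, -1)), Function('w')(-3)))) = Mul(Mul(31, -31), 0) = Mul(-961, 0) = 0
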